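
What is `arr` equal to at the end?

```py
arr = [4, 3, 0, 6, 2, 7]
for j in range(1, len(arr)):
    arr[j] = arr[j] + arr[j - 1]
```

j=1: arr[1] = 3+4 = 7 → [4, 7, 0, 6, 2, 7]
j=2: arr[2] = 0+7 = 7 → [4, 7, 7, 6, 2, 7]
j=3: arr[3] = 6+7 = 13 → [4, 7, 7, 13, 2, 7]
j=4: arr[4] = 2+13 = 15 → [4, 7, 7, 13, 15, 7]
j=5: arr[5] = 7+15 = 22 → [4, 7, 7, 13, 15, 22]

[4, 7, 7, 13, 15, 22]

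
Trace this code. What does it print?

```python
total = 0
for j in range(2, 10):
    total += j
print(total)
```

44

j=2: total = 0+2 = 2
j=3: total = 2+3 = 5
j=4: total = 5+4 = 9
j=5: total = 9+5 = 14
j=6: total = 14+6 = 20
j=7: total = 20+7 = 27
j=8: total = 27+8 = 35
j=9: total = 35+9 = 44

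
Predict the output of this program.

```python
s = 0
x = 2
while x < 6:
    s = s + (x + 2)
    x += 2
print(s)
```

x=2: s = 0+4 = 4
x=4: s = 4+6 = 10

10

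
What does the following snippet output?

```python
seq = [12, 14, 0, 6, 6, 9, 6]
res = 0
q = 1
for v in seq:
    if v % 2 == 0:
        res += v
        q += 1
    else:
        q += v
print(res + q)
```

60

v=12: even, res = 0+12 = 12; q=2
v=14: even, res = 12+14 = 26; q=3
v=0: even, res = 26+0 = 26; q=4
v=6: even, res = 26+6 = 32; q=5
v=6: even, res = 32+6 = 38; q=6
v=9: not even; q=15
v=6: even, res = 38+6 = 44; q=16
res+q = 44+16 = 60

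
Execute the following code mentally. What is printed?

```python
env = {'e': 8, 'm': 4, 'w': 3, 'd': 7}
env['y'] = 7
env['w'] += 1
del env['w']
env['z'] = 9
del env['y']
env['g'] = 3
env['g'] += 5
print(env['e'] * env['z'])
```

72

env['y'] = 7 → {'e': 8, 'm': 4, 'w': 3, 'd': 7, 'y': 7}
env['w'] = 3+1 = 4 → {'e': 8, 'm': 4, 'w': 4, 'd': 7, 'y': 7}
del 'w' → {'e': 8, 'm': 4, 'd': 7, 'y': 7}
env['z'] = 9 → {'e': 8, 'm': 4, 'd': 7, 'y': 7, 'z': 9}
del 'y' → {'e': 8, 'm': 4, 'd': 7, 'z': 9}
env['g'] = 3 → {'e': 8, 'm': 4, 'd': 7, 'z': 9, 'g': 3}
env['g'] = 3+5 = 8 → {'e': 8, 'm': 4, 'd': 7, 'z': 9, 'g': 8}
env['e']*env['z'] = 8*9 = 72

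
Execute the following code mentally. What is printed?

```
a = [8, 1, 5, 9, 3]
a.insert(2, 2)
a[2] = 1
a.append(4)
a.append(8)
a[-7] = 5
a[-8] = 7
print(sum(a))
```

42

insert 2 at 2 → [8, 1, 2, 5, 9, 3]
a[2] = 1 → [8, 1, 1, 5, 9, 3]
append 4 → [8, 1, 1, 5, 9, 3, 4]
append 8 → [8, 1, 1, 5, 9, 3, 4, 8]
a[-7] = 5 → [8, 5, 1, 5, 9, 3, 4, 8]
a[-8] = 7 → [7, 5, 1, 5, 9, 3, 4, 8]
sum = 42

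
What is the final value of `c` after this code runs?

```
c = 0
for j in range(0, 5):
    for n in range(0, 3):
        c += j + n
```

j=0,n=0: c = 0+0 = 0
j=0,n=1: c = 0+1 = 1
j=0,n=2: c = 1+2 = 3
j=1,n=0: c = 3+1 = 4
j=1,n=1: c = 4+2 = 6
j=1,n=2: c = 6+3 = 9
j=2,n=0: c = 9+2 = 11
j=2,n=1: c = 11+3 = 14
j=2,n=2: c = 14+4 = 18
j=3,n=0: c = 18+3 = 21
j=3,n=1: c = 21+4 = 25
j=3,n=2: c = 25+5 = 30
j=4,n=0: c = 30+4 = 34
j=4,n=1: c = 34+5 = 39
j=4,n=2: c = 39+6 = 45

45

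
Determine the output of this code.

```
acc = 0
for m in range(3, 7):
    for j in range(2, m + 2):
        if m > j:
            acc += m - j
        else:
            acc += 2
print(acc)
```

36

m=3,j=2: 3>2, acc = 0+1 = 1
m=3,j=3: not 3>3, acc = 1+2 = 3
m=3,j=4: not 3>4, acc = 3+2 = 5
m=4,j=2: 4>2, acc = 5+2 = 7
m=4,j=3: 4>3, acc = 7+1 = 8
m=4,j=4: not 4>4, acc = 8+2 = 10
m=4,j=5: not 4>5, acc = 10+2 = 12
m=5,j=2: 5>2, acc = 12+3 = 15
m=5,j=3: 5>3, acc = 15+2 = 17
m=5,j=4: 5>4, acc = 17+1 = 18
m=5,j=5: not 5>5, acc = 18+2 = 20
m=5,j=6: not 5>6, acc = 20+2 = 22
m=6,j=2: 6>2, acc = 22+4 = 26
m=6,j=3: 6>3, acc = 26+3 = 29
m=6,j=4: 6>4, acc = 29+2 = 31
m=6,j=5: 6>5, acc = 31+1 = 32
m=6,j=6: not 6>6, acc = 32+2 = 34
m=6,j=7: not 6>7, acc = 34+2 = 36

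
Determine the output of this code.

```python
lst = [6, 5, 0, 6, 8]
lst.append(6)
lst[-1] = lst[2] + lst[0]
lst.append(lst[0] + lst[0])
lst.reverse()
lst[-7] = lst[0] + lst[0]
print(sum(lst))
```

append 6 → [6, 5, 0, 6, 8, 6]
lst[-1] = lst[2]+lst[0] = 0+6 = 6 → [6, 5, 0, 6, 8, 6]
append lst[0]+lst[0] = 6+6 = 12 → [6, 5, 0, 6, 8, 6, 12]
reverse → [12, 6, 8, 6, 0, 5, 6]
lst[-7] = lst[0]+lst[0] = 12+12 = 24 → [24, 6, 8, 6, 0, 5, 6]
sum = 55

55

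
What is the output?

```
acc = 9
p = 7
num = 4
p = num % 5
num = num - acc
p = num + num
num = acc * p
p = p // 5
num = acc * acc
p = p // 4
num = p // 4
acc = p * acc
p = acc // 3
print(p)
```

-3

p = 4%5 = 4
num = 4-9 = -5
p = (-5)+(-5) = -10
num = 9*(-10) = -90
p = (-10)//5 = -2
num = 9*9 = 81
p = (-2)//4 = -1
num = (-1)//4 = -1
acc = (-1)*9 = -9
p = (-9)//3 = -3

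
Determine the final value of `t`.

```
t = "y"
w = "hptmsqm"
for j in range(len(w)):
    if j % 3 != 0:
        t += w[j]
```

'yptsq'

j=0: skip
j=1: add 'p' → 'yp'
j=2: add 't' → 'ypt'
j=3: skip
j=4: add 's' → 'ypts'
j=5: add 'q' → 'yptsq'
j=6: skip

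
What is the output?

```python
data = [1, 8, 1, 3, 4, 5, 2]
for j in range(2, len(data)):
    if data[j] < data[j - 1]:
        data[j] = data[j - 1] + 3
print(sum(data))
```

j=2: 1<8, data[2] = 8+3 = 11 → [1, 8, 11, 3, 4, 5, 2]
j=3: 3<11, data[3] = 11+3 = 14 → [1, 8, 11, 14, 4, 5, 2]
j=4: 4<14, data[4] = 14+3 = 17 → [1, 8, 11, 14, 17, 5, 2]
j=5: 5<17, data[5] = 17+3 = 20 → [1, 8, 11, 14, 17, 20, 2]
j=6: 2<20, data[6] = 20+3 = 23 → [1, 8, 11, 14, 17, 20, 23]
sum = 94

94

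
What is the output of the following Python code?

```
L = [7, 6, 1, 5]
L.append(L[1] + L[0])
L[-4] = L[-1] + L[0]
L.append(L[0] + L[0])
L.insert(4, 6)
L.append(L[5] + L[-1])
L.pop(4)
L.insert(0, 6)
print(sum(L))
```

93

append L[1]+L[0] = 6+7 = 13 → [7, 6, 1, 5, 13]
L[-4] = L[-1]+L[0] = 13+7 = 20 → [7, 20, 1, 5, 13]
append L[0]+L[0] = 7+7 = 14 → [7, 20, 1, 5, 13, 14]
insert 6 at 4 → [7, 20, 1, 5, 6, 13, 14]
append L[5]+L[-1] = 13+14 = 27 → [7, 20, 1, 5, 6, 13, 14, 27]
pop(4) removes 6 → [7, 20, 1, 5, 13, 14, 27]
insert 6 at 0 → [6, 7, 20, 1, 5, 13, 14, 27]
sum = 93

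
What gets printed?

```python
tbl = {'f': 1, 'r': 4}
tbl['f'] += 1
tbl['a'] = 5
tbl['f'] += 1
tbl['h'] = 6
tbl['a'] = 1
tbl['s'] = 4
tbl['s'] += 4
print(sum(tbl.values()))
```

22

tbl['f'] = 1+1 = 2 → {'f': 2, 'r': 4}
tbl['a'] = 5 → {'f': 2, 'r': 4, 'a': 5}
tbl['f'] = 2+1 = 3 → {'f': 3, 'r': 4, 'a': 5}
tbl['h'] = 6 → {'f': 3, 'r': 4, 'a': 5, 'h': 6}
tbl['a'] = 1 → {'f': 3, 'r': 4, 'a': 1, 'h': 6}
tbl['s'] = 4 → {'f': 3, 'r': 4, 'a': 1, 'h': 6, 's': 4}
tbl['s'] = 4+4 = 8 → {'f': 3, 'r': 4, 'a': 1, 'h': 6, 's': 8}
sum of values = 22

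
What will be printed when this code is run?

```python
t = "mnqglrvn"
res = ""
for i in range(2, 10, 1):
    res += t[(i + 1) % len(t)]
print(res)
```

i=2: add t[3]='g' → 'g'
i=3: add t[4]='l' → 'gl'
i=4: add t[5]='r' → 'glr'
i=5: add t[6]='v' → 'glrv'
i=6: add t[7]='n' → 'glrvn'
i=7: add t[0]='m' → 'glrvnm'
i=8: add t[1]='n' → 'glrvnmn'
i=9: add t[2]='q' → 'glrvnmnq'

glrvnmnq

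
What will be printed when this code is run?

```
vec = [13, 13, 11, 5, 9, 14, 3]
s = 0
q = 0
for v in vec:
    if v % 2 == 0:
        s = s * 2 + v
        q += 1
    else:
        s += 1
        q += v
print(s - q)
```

-30

v=13: not even, s = 0+1 = 1; q=13
v=13: not even, s = 1+1 = 2; q=26
v=11: not even, s = 2+1 = 3; q=37
v=5: not even, s = 3+1 = 4; q=42
v=9: not even, s = 4+1 = 5; q=51
v=14: even, s = 5*2+14 = 24; q=52
v=3: not even, s = 24+1 = 25; q=55
s-q = 25-55 = -30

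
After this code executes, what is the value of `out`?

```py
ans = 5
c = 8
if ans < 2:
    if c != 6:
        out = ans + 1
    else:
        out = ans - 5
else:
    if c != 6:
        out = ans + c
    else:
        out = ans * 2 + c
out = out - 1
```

12

ans=5, c=8
ans < 2 is False; c != 6 is True
→ out = ans + c = 13
out = 13-1 = 12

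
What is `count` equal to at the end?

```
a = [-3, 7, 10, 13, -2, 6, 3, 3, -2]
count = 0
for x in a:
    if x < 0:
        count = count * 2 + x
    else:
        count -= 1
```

x=-3: <0, count = 0*2+(-3) = -3
x=7: not <0, count = (-3)-1 = -4
x=10: not <0, count = (-4)-1 = -5
x=13: not <0, count = (-5)-1 = -6
x=-2: <0, count = (-6)*2+(-2) = -14
x=6: not <0, count = (-14)-1 = -15
x=3: not <0, count = (-15)-1 = -16
x=3: not <0, count = (-16)-1 = -17
x=-2: <0, count = (-17)*2+(-2) = -36

-36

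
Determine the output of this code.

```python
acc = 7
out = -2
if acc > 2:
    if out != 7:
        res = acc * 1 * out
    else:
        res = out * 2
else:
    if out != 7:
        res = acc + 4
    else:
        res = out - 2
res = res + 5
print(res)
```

-9

acc=7, out=-2
acc > 2 is True; out != 7 is True
→ res = acc * 1 * out = -14
res = (-14)+5 = -9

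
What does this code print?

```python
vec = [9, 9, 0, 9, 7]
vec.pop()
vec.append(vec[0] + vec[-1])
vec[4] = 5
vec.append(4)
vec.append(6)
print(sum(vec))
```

42

pop() removes 7 → [9, 9, 0, 9]
append vec[0]+vec[-1] = 9+9 = 18 → [9, 9, 0, 9, 18]
vec[4] = 5 → [9, 9, 0, 9, 5]
append 4 → [9, 9, 0, 9, 5, 4]
append 6 → [9, 9, 0, 9, 5, 4, 6]
sum = 42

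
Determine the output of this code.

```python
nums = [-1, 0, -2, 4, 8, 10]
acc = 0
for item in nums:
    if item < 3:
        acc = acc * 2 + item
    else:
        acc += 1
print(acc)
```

-3

item=-1: <3, acc = 0*2+(-1) = -1
item=0: <3, acc = (-1)*2+0 = -2
item=-2: <3, acc = (-2)*2+(-2) = -6
item=4: not <3, acc = (-6)+1 = -5
item=8: not <3, acc = (-5)+1 = -4
item=10: not <3, acc = (-4)+1 = -3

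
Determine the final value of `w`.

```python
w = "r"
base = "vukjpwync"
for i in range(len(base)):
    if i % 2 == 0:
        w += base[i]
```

'rvkpyc'

i=0: add 'v' → 'rv'
i=1: skip
i=2: add 'k' → 'rvk'
i=3: skip
i=4: add 'p' → 'rvkp'
i=5: skip
i=6: add 'y' → 'rvkpy'
i=7: skip
i=8: add 'c' → 'rvkpyc'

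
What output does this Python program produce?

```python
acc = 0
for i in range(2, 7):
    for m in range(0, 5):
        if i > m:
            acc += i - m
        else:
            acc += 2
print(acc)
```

i=2,m=0: 2>0, acc = 0+2 = 2
i=2,m=1: 2>1, acc = 2+1 = 3
i=2,m=2: not 2>2, acc = 3+2 = 5
i=2,m=3: not 2>3, acc = 5+2 = 7
i=2,m=4: not 2>4, acc = 7+2 = 9
i=3,m=0: 3>0, acc = 9+3 = 12
i=3,m=1: 3>1, acc = 12+2 = 14
i=3,m=2: 3>2, acc = 14+1 = 15
i=3,m=3: not 3>3, acc = 15+2 = 17
i=3,m=4: not 3>4, acc = 17+2 = 19
i=4,m=0: 4>0, acc = 19+4 = 23
i=4,m=1: 4>1, acc = 23+3 = 26
i=4,m=2: 4>2, acc = 26+2 = 28
i=4,m=3: 4>3, acc = 28+1 = 29
i=4,m=4: not 4>4, acc = 29+2 = 31
i=5,m=0: 5>0, acc = 31+5 = 36
i=5,m=1: 5>1, acc = 36+4 = 40
i=5,m=2: 5>2, acc = 40+3 = 43
i=5,m=3: 5>3, acc = 43+2 = 45
i=5,m=4: 5>4, acc = 45+1 = 46
i=6,m=0: 6>0, acc = 46+6 = 52
i=6,m=1: 6>1, acc = 52+5 = 57
i=6,m=2: 6>2, acc = 57+4 = 61
i=6,m=3: 6>3, acc = 61+3 = 64
i=6,m=4: 6>4, acc = 64+2 = 66

66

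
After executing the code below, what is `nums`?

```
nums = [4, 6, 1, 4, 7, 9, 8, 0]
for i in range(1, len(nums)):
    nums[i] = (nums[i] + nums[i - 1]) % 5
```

[4, 0, 1, 0, 2, 1, 4, 4]

i=1: nums[1] = (6+4)%5 = 0 → [4, 0, 1, 4, 7, 9, 8, 0]
i=2: nums[2] = (1+0)%5 = 1 → [4, 0, 1, 4, 7, 9, 8, 0]
i=3: nums[3] = (4+1)%5 = 0 → [4, 0, 1, 0, 7, 9, 8, 0]
i=4: nums[4] = (7+0)%5 = 2 → [4, 0, 1, 0, 2, 9, 8, 0]
i=5: nums[5] = (9+2)%5 = 1 → [4, 0, 1, 0, 2, 1, 8, 0]
i=6: nums[6] = (8+1)%5 = 4 → [4, 0, 1, 0, 2, 1, 4, 0]
i=7: nums[7] = (0+4)%5 = 4 → [4, 0, 1, 0, 2, 1, 4, 4]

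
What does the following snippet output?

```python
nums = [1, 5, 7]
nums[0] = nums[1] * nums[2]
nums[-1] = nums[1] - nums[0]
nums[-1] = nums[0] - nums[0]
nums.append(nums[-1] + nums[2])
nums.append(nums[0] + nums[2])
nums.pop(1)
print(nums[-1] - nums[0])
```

0

nums[0] = nums[1]*nums[2] = 5*7 = 35 → [35, 5, 7]
nums[-1] = nums[1]-nums[0] = 5-35 = -30 → [35, 5, -30]
nums[-1] = nums[0]-nums[0] = 35-35 = 0 → [35, 5, 0]
append nums[-1]+nums[2] = 0+0 = 0 → [35, 5, 0, 0]
append nums[0]+nums[2] = 35+0 = 35 → [35, 5, 0, 0, 35]
pop(1) removes 5 → [35, 0, 0, 35]
nums[-1]-nums[0] = 35-35 = 0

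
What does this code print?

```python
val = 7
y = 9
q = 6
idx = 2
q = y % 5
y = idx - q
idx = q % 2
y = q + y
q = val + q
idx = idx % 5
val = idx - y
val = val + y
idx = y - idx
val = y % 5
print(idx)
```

2

q = 9%5 = 4
y = 2-4 = -2
idx = 4%2 = 0
y = 4+(-2) = 2
q = 7+4 = 11
idx = 0%5 = 0
val = 0-2 = -2
val = (-2)+2 = 0
idx = 2-0 = 2
val = 2%5 = 2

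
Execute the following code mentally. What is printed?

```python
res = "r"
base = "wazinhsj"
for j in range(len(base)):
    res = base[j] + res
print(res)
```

j=0: prepend 'w' → 'wr'
j=1: prepend 'a' → 'awr'
j=2: prepend 'z' → 'zawr'
j=3: prepend 'i' → 'izawr'
j=4: prepend 'n' → 'nizawr'
j=5: prepend 'h' → 'hnizawr'
j=6: prepend 's' → 'shnizawr'
j=7: prepend 'j' → 'jshnizawr'

jshnizawr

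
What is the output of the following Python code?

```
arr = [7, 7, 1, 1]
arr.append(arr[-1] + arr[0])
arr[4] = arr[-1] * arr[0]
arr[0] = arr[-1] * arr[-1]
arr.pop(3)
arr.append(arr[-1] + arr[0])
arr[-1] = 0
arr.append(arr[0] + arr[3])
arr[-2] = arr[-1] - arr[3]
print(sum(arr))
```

append arr[-1]+arr[0] = 1+7 = 8 → [7, 7, 1, 1, 8]
arr[4] = arr[-1]*arr[0] = 8*7 = 56 → [7, 7, 1, 1, 56]
arr[0] = arr[-1]*arr[-1] = 56*56 = 3136 → [3136, 7, 1, 1, 56]
pop(3) removes 1 → [3136, 7, 1, 56]
append arr[-1]+arr[0] = 56+3136 = 3192 → [3136, 7, 1, 56, 3192]
arr[-1] = 0 → [3136, 7, 1, 56, 0]
append arr[0]+arr[3] = 3136+56 = 3192 → [3136, 7, 1, 56, 0, 3192]
arr[-2] = arr[-1]-arr[3] = 3192-56 = 3136 → [3136, 7, 1, 56, 3136, 3192]
sum = 9528

9528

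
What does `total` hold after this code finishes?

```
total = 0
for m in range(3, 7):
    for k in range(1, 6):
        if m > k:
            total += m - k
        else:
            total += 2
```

46

m=3,k=1: 3>1, total = 0+2 = 2
m=3,k=2: 3>2, total = 2+1 = 3
m=3,k=3: not 3>3, total = 3+2 = 5
m=3,k=4: not 3>4, total = 5+2 = 7
m=3,k=5: not 3>5, total = 7+2 = 9
m=4,k=1: 4>1, total = 9+3 = 12
m=4,k=2: 4>2, total = 12+2 = 14
m=4,k=3: 4>3, total = 14+1 = 15
m=4,k=4: not 4>4, total = 15+2 = 17
m=4,k=5: not 4>5, total = 17+2 = 19
m=5,k=1: 5>1, total = 19+4 = 23
m=5,k=2: 5>2, total = 23+3 = 26
m=5,k=3: 5>3, total = 26+2 = 28
m=5,k=4: 5>4, total = 28+1 = 29
m=5,k=5: not 5>5, total = 29+2 = 31
m=6,k=1: 6>1, total = 31+5 = 36
m=6,k=2: 6>2, total = 36+4 = 40
m=6,k=3: 6>3, total = 40+3 = 43
m=6,k=4: 6>4, total = 43+2 = 45
m=6,k=5: 6>5, total = 45+1 = 46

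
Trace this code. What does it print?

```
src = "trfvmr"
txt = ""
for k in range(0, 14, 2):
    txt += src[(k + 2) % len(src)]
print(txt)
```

fmtfmtf

k=0: add src[2]='f' → 'f'
k=2: add src[4]='m' → 'fm'
k=4: add src[0]='t' → 'fmt'
k=6: add src[2]='f' → 'fmtf'
k=8: add src[4]='m' → 'fmtfm'
k=10: add src[0]='t' → 'fmtfmt'
k=12: add src[2]='f' → 'fmtfmtf'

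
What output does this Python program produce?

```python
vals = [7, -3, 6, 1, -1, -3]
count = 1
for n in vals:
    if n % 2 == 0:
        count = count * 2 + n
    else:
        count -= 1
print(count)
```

1

n=7: not even, count = 1-1 = 0
n=-3: not even, count = 0-1 = -1
n=6: even, count = (-1)*2+6 = 4
n=1: not even, count = 4-1 = 3
n=-1: not even, count = 3-1 = 2
n=-3: not even, count = 2-1 = 1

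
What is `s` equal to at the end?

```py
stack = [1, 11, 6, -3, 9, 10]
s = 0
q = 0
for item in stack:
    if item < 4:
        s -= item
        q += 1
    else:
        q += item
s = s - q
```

item=1: <4, s = 0-1 = -1; q=1
item=11: not <4; q=12
item=6: not <4; q=18
item=-3: <4, s = (-1)-(-3) = 2; q=19
item=9: not <4; q=28
item=10: not <4; q=38
s-q = 2-38 = -36

-36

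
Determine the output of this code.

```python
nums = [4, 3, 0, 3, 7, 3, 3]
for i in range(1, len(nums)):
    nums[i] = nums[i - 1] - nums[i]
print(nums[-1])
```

i=1: nums[1] = 4-3 = 1 → [4, 1, 0, 3, 7, 3, 3]
i=2: nums[2] = 1-0 = 1 → [4, 1, 1, 3, 7, 3, 3]
i=3: nums[3] = 1-3 = -2 → [4, 1, 1, -2, 7, 3, 3]
i=4: nums[4] = (-2)-7 = -9 → [4, 1, 1, -2, -9, 3, 3]
i=5: nums[5] = (-9)-3 = -12 → [4, 1, 1, -2, -9, -12, 3]
i=6: nums[6] = (-12)-3 = -15 → [4, 1, 1, -2, -9, -12, -15]

-15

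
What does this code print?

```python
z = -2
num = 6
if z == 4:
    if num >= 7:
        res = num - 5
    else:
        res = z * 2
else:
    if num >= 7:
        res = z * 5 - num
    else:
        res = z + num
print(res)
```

z=-2, num=6
z == 4 is False; num >= 7 is False
→ res = z + num = 4

4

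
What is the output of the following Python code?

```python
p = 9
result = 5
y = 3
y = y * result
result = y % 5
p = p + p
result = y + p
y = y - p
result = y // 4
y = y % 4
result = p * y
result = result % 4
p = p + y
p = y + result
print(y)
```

y = 3*5 = 15
result = 15%5 = 0
p = 9+9 = 18
result = 15+18 = 33
y = 15-18 = -3
result = (-3)//4 = -1
y = (-3)%4 = 1
result = 18*1 = 18
result = 18%4 = 2
p = 18+1 = 19
p = 1+2 = 3

1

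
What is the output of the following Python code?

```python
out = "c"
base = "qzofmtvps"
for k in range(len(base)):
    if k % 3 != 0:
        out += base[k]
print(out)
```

czomtps

k=0: skip
k=1: add 'z' → 'cz'
k=2: add 'o' → 'czo'
k=3: skip
k=4: add 'm' → 'czom'
k=5: add 't' → 'czomt'
k=6: skip
k=7: add 'p' → 'czomtp'
k=8: add 's' → 'czomtps'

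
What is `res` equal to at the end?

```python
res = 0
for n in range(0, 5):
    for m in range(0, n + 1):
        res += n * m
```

65

n=0,m=0: res = 0+0 = 0
n=1,m=0: res = 0+0 = 0
n=1,m=1: res = 0+1 = 1
n=2,m=0: res = 1+0 = 1
n=2,m=1: res = 1+2 = 3
n=2,m=2: res = 3+4 = 7
n=3,m=0: res = 7+0 = 7
n=3,m=1: res = 7+3 = 10
n=3,m=2: res = 10+6 = 16
n=3,m=3: res = 16+9 = 25
n=4,m=0: res = 25+0 = 25
n=4,m=1: res = 25+4 = 29
n=4,m=2: res = 29+8 = 37
n=4,m=3: res = 37+12 = 49
n=4,m=4: res = 49+16 = 65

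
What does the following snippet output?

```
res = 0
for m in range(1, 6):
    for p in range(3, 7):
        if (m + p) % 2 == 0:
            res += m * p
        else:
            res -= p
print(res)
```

86

m=1,p=3: even sum, res = 0+3 = 3
m=1,p=4: odd sum, res = 3-4 = -1
m=1,p=5: even sum, res = (-1)+5 = 4
m=1,p=6: odd sum, res = 4-6 = -2
m=2,p=3: odd sum, res = (-2)-3 = -5
m=2,p=4: even sum, res = (-5)+8 = 3
m=2,p=5: odd sum, res = 3-5 = -2
m=2,p=6: even sum, res = (-2)+12 = 10
m=3,p=3: even sum, res = 10+9 = 19
m=3,p=4: odd sum, res = 19-4 = 15
m=3,p=5: even sum, res = 15+15 = 30
m=3,p=6: odd sum, res = 30-6 = 24
m=4,p=3: odd sum, res = 24-3 = 21
m=4,p=4: even sum, res = 21+16 = 37
m=4,p=5: odd sum, res = 37-5 = 32
m=4,p=6: even sum, res = 32+24 = 56
m=5,p=3: even sum, res = 56+15 = 71
m=5,p=4: odd sum, res = 71-4 = 67
m=5,p=5: even sum, res = 67+25 = 92
m=5,p=6: odd sum, res = 92-6 = 86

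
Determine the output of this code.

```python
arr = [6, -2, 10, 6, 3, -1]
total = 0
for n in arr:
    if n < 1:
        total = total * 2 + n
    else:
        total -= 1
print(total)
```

n=6: not <1, total = 0-1 = -1
n=-2: <1, total = (-1)*2+(-2) = -4
n=10: not <1, total = (-4)-1 = -5
n=6: not <1, total = (-5)-1 = -6
n=3: not <1, total = (-6)-1 = -7
n=-1: <1, total = (-7)*2+(-1) = -15

-15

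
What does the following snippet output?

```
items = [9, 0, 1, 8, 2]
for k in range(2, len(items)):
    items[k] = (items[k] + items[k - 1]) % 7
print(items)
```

[9, 0, 1, 2, 4]

k=2: items[2] = (1+0)%7 = 1 → [9, 0, 1, 8, 2]
k=3: items[3] = (8+1)%7 = 2 → [9, 0, 1, 2, 2]
k=4: items[4] = (2+2)%7 = 4 → [9, 0, 1, 2, 4]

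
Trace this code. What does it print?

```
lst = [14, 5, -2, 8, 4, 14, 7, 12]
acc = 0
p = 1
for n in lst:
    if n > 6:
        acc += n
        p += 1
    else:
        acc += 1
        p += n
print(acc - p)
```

45

n=14: >6, acc = 0+14 = 14; p=2
n=5: not >6, acc = 14+1 = 15; p=7
n=-2: not >6, acc = 15+1 = 16; p=5
n=8: >6, acc = 16+8 = 24; p=6
n=4: not >6, acc = 24+1 = 25; p=10
n=14: >6, acc = 25+14 = 39; p=11
n=7: >6, acc = 39+7 = 46; p=12
n=12: >6, acc = 46+12 = 58; p=13
acc-p = 58-13 = 45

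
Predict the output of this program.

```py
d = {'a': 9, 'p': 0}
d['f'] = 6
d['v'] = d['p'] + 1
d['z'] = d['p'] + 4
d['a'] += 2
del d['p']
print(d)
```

d['f'] = 6 → {'a': 9, 'p': 0, 'f': 6}
d['v'] = d['p']+1 = 1 → {'a': 9, 'p': 0, 'f': 6, 'v': 1}
d['z'] = d['p']+4 = 4 → {'a': 9, 'p': 0, 'f': 6, 'v': 1, 'z': 4}
d['a'] = 9+2 = 11 → {'a': 11, 'p': 0, 'f': 6, 'v': 1, 'z': 4}
del 'p' → {'a': 11, 'f': 6, 'v': 1, 'z': 4}

{'a': 11, 'f': 6, 'v': 1, 'z': 4}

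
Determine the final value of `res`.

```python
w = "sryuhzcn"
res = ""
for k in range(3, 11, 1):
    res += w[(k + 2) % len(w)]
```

'zcnsryuh'

k=3: add w[5]='z' → 'z'
k=4: add w[6]='c' → 'zc'
k=5: add w[7]='n' → 'zcn'
k=6: add w[0]='s' → 'zcns'
k=7: add w[1]='r' → 'zcnsr'
k=8: add w[2]='y' → 'zcnsry'
k=9: add w[3]='u' → 'zcnsryu'
k=10: add w[4]='h' → 'zcnsryuh'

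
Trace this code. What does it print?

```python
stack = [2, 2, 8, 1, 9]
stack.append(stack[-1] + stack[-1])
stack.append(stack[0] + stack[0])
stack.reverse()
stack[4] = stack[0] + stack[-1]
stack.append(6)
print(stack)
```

[4, 18, 9, 1, 6, 2, 2, 6]

append stack[-1]+stack[-1] = 9+9 = 18 → [2, 2, 8, 1, 9, 18]
append stack[0]+stack[0] = 2+2 = 4 → [2, 2, 8, 1, 9, 18, 4]
reverse → [4, 18, 9, 1, 8, 2, 2]
stack[4] = stack[0]+stack[-1] = 4+2 = 6 → [4, 18, 9, 1, 6, 2, 2]
append 6 → [4, 18, 9, 1, 6, 2, 2, 6]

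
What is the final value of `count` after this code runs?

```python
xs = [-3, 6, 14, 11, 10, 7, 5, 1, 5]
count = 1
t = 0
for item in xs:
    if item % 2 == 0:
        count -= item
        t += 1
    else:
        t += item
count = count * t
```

-841

item=-3: not even; t=-3
item=6: even, count = 1-6 = -5; t=-2
item=14: even, count = (-5)-14 = -19; t=-1
item=11: not even; t=10
item=10: even, count = (-19)-10 = -29; t=11
item=7: not even; t=18
item=5: not even; t=23
item=1: not even; t=24
item=5: not even; t=29
count*t = (-29)*29 = -841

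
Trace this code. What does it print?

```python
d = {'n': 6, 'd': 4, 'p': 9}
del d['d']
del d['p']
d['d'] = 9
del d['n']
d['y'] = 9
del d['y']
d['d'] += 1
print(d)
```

del 'd' → {'n': 6, 'p': 9}
del 'p' → {'n': 6}
d['d'] = 9 → {'n': 6, 'd': 9}
del 'n' → {'d': 9}
d['y'] = 9 → {'d': 9, 'y': 9}
del 'y' → {'d': 9}
d['d'] = 9+1 = 10 → {'d': 10}

{'d': 10}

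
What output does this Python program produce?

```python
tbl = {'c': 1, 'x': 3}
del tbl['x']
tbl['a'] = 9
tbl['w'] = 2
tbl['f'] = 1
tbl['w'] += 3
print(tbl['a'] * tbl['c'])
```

del 'x' → {'c': 1}
tbl['a'] = 9 → {'c': 1, 'a': 9}
tbl['w'] = 2 → {'c': 1, 'a': 9, 'w': 2}
tbl['f'] = 1 → {'c': 1, 'a': 9, 'w': 2, 'f': 1}
tbl['w'] = 2+3 = 5 → {'c': 1, 'a': 9, 'w': 5, 'f': 1}
tbl['a']*tbl['c'] = 9*1 = 9

9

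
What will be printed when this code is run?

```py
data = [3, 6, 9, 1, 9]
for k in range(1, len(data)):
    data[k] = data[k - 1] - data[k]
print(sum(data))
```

-47

k=1: data[1] = 3-6 = -3 → [3, -3, 9, 1, 9]
k=2: data[2] = (-3)-9 = -12 → [3, -3, -12, 1, 9]
k=3: data[3] = (-12)-1 = -13 → [3, -3, -12, -13, 9]
k=4: data[4] = (-13)-9 = -22 → [3, -3, -12, -13, -22]
sum = -47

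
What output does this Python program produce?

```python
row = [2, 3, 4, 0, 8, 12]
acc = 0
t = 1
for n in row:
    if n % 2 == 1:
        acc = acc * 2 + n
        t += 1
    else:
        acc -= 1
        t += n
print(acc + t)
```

n=2: not odd, acc = 0-1 = -1; t=3
n=3: odd, acc = (-1)*2+3 = 1; t=4
n=4: not odd, acc = 1-1 = 0; t=8
n=0: not odd, acc = 0-1 = -1; t=8
n=8: not odd, acc = (-1)-1 = -2; t=16
n=12: not odd, acc = (-2)-1 = -3; t=28
acc+t = (-3)+28 = 25

25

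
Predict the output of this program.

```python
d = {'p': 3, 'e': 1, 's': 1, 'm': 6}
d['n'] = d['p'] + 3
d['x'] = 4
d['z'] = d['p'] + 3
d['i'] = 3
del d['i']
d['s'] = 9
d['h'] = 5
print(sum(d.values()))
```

d['n'] = d['p']+3 = 6 → {'p': 3, 'e': 1, 's': 1, 'm': 6, 'n': 6}
d['x'] = 4 → {'p': 3, 'e': 1, 's': 1, 'm': 6, 'n': 6, 'x': 4}
d['z'] = d['p']+3 = 6 → {'p': 3, 'e': 1, 's': 1, 'm': 6, 'n': 6, 'x': 4, 'z': 6}
d['i'] = 3 → {'p': 3, 'e': 1, 's': 1, 'm': 6, 'n': 6, 'x': 4, 'z': 6, 'i': 3}
del 'i' → {'p': 3, 'e': 1, 's': 1, 'm': 6, 'n': 6, 'x': 4, 'z': 6}
d['s'] = 9 → {'p': 3, 'e': 1, 's': 9, 'm': 6, 'n': 6, 'x': 4, 'z': 6}
d['h'] = 5 → {'p': 3, 'e': 1, 's': 9, 'm': 6, 'n': 6, 'x': 4, 'z': 6, 'h': 5}
sum of values = 40

40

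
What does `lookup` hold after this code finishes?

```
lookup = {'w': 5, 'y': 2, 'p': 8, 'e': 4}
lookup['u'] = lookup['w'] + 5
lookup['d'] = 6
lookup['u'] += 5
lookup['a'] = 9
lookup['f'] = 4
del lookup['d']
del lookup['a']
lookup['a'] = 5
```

lookup['u'] = lookup['w']+5 = 10 → {'w': 5, 'y': 2, 'p': 8, 'e': 4, 'u': 10}
lookup['d'] = 6 → {'w': 5, 'y': 2, 'p': 8, 'e': 4, 'u': 10, 'd': 6}
lookup['u'] = 10+5 = 15 → {'w': 5, 'y': 2, 'p': 8, 'e': 4, 'u': 15, 'd': 6}
lookup['a'] = 9 → {'w': 5, 'y': 2, 'p': 8, 'e': 4, 'u': 15, 'd': 6, 'a': 9}
lookup['f'] = 4 → {'w': 5, 'y': 2, 'p': 8, 'e': 4, 'u': 15, 'd': 6, 'a': 9, 'f': 4}
del 'd' → {'w': 5, 'y': 2, 'p': 8, 'e': 4, 'u': 15, 'a': 9, 'f': 4}
del 'a' → {'w': 5, 'y': 2, 'p': 8, 'e': 4, 'u': 15, 'f': 4}
lookup['a'] = 5 → {'w': 5, 'y': 2, 'p': 8, 'e': 4, 'u': 15, 'f': 4, 'a': 5}

{'w': 5, 'y': 2, 'p': 8, 'e': 4, 'u': 15, 'f': 4, 'a': 5}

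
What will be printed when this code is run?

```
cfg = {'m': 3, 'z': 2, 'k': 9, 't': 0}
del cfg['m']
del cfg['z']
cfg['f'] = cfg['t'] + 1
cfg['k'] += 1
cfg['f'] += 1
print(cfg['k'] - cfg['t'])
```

10

del 'm' → {'z': 2, 'k': 9, 't': 0}
del 'z' → {'k': 9, 't': 0}
cfg['f'] = cfg['t']+1 = 1 → {'k': 9, 't': 0, 'f': 1}
cfg['k'] = 9+1 = 10 → {'k': 10, 't': 0, 'f': 1}
cfg['f'] = 1+1 = 2 → {'k': 10, 't': 0, 'f': 2}
cfg['k']-cfg['t'] = 10-0 = 10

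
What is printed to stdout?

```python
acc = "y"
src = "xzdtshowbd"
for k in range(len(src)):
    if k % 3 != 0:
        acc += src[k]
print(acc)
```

k=0: skip
k=1: add 'z' → 'yz'
k=2: add 'd' → 'yzd'
k=3: skip
k=4: add 's' → 'yzds'
k=5: add 'h' → 'yzdsh'
k=6: skip
k=7: add 'w' → 'yzdshw'
k=8: add 'b' → 'yzdshwb'
k=9: skip

yzdshwb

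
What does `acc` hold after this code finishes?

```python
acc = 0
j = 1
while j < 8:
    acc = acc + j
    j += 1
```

28

j=1: acc = 0+1 = 1
j=2: acc = 1+2 = 3
j=3: acc = 3+3 = 6
j=4: acc = 6+4 = 10
j=5: acc = 10+5 = 15
j=6: acc = 15+6 = 21
j=7: acc = 21+7 = 28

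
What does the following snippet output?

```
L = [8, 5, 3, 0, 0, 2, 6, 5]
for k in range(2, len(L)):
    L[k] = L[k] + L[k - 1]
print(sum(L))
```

k=2: L[2] = 3+5 = 8 → [8, 5, 8, 0, 0, 2, 6, 5]
k=3: L[3] = 0+8 = 8 → [8, 5, 8, 8, 0, 2, 6, 5]
k=4: L[4] = 0+8 = 8 → [8, 5, 8, 8, 8, 2, 6, 5]
k=5: L[5] = 2+8 = 10 → [8, 5, 8, 8, 8, 10, 6, 5]
k=6: L[6] = 6+10 = 16 → [8, 5, 8, 8, 8, 10, 16, 5]
k=7: L[7] = 5+16 = 21 → [8, 5, 8, 8, 8, 10, 16, 21]
sum = 84

84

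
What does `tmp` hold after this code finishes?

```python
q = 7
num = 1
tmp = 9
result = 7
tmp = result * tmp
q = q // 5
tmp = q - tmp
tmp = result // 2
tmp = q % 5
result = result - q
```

tmp = 7*9 = 63
q = 7//5 = 1
tmp = 1-63 = -62
tmp = 7//2 = 3
tmp = 1%5 = 1
result = 7-1 = 6

1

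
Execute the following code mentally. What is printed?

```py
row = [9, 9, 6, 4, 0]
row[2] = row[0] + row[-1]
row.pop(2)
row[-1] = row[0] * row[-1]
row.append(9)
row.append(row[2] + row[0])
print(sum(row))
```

row[2] = row[0]+row[-1] = 9+0 = 9 → [9, 9, 9, 4, 0]
pop(2) removes 9 → [9, 9, 4, 0]
row[-1] = row[0]*row[-1] = 9*0 = 0 → [9, 9, 4, 0]
append 9 → [9, 9, 4, 0, 9]
append row[2]+row[0] = 4+9 = 13 → [9, 9, 4, 0, 9, 13]
sum = 44

44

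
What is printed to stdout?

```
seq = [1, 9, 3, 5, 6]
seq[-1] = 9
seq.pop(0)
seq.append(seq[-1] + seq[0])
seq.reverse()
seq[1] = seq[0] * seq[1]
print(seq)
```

seq[-1] = 9 → [1, 9, 3, 5, 9]
pop(0) removes 1 → [9, 3, 5, 9]
append seq[-1]+seq[0] = 9+9 = 18 → [9, 3, 5, 9, 18]
reverse → [18, 9, 5, 3, 9]
seq[1] = seq[0]*seq[1] = 18*9 = 162 → [18, 162, 5, 3, 9]

[18, 162, 5, 3, 9]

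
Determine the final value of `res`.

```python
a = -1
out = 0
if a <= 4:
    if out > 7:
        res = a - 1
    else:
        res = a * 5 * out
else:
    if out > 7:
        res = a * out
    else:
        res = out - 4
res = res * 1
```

a=-1, out=0
a <= 4 is True; out > 7 is False
→ res = a * 5 * out = 0
res = 0*1 = 0

0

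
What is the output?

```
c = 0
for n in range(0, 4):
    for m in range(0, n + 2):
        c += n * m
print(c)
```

n=0,m=0: c = 0+0 = 0
n=0,m=1: c = 0+0 = 0
n=1,m=0: c = 0+0 = 0
n=1,m=1: c = 0+1 = 1
n=1,m=2: c = 1+2 = 3
n=2,m=0: c = 3+0 = 3
n=2,m=1: c = 3+2 = 5
n=2,m=2: c = 5+4 = 9
n=2,m=3: c = 9+6 = 15
n=3,m=0: c = 15+0 = 15
n=3,m=1: c = 15+3 = 18
n=3,m=2: c = 18+6 = 24
n=3,m=3: c = 24+9 = 33
n=3,m=4: c = 33+12 = 45

45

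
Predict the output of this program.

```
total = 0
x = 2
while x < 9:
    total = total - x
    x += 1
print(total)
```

-35

x=2: total = 0-2 = -2
x=3: total = (-2)-3 = -5
x=4: total = (-5)-4 = -9
x=5: total = (-9)-5 = -14
x=6: total = (-14)-6 = -20
x=7: total = (-20)-7 = -27
x=8: total = (-27)-8 = -35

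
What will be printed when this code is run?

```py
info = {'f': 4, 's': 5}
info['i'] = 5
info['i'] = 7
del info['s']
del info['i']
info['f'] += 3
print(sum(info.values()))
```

info['i'] = 5 → {'f': 4, 's': 5, 'i': 5}
info['i'] = 7 → {'f': 4, 's': 5, 'i': 7}
del 's' → {'f': 4, 'i': 7}
del 'i' → {'f': 4}
info['f'] = 4+3 = 7 → {'f': 7}
sum of values = 7

7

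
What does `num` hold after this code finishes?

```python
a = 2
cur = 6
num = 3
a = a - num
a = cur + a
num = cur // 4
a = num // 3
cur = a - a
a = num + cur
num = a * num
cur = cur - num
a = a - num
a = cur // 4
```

a = 2-3 = -1
a = 6+(-1) = 5
num = 6//4 = 1
a = 1//3 = 0
cur = 0-0 = 0
a = 1+0 = 1
num = 1*1 = 1
cur = 0-1 = -1
a = 1-1 = 0
a = (-1)//4 = -1

1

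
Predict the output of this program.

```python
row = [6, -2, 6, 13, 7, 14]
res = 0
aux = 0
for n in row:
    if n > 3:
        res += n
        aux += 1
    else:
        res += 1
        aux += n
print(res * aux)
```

141

n=6: >3, res = 0+6 = 6; aux=1
n=-2: not >3, res = 6+1 = 7; aux=-1
n=6: >3, res = 7+6 = 13; aux=0
n=13: >3, res = 13+13 = 26; aux=1
n=7: >3, res = 26+7 = 33; aux=2
n=14: >3, res = 33+14 = 47; aux=3
res*aux = 47*3 = 141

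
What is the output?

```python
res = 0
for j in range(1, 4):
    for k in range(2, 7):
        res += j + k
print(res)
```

j=1,k=2: res = 0+3 = 3
j=1,k=3: res = 3+4 = 7
j=1,k=4: res = 7+5 = 12
j=1,k=5: res = 12+6 = 18
j=1,k=6: res = 18+7 = 25
j=2,k=2: res = 25+4 = 29
j=2,k=3: res = 29+5 = 34
j=2,k=4: res = 34+6 = 40
j=2,k=5: res = 40+7 = 47
j=2,k=6: res = 47+8 = 55
j=3,k=2: res = 55+5 = 60
j=3,k=3: res = 60+6 = 66
j=3,k=4: res = 66+7 = 73
j=3,k=5: res = 73+8 = 81
j=3,k=6: res = 81+9 = 90

90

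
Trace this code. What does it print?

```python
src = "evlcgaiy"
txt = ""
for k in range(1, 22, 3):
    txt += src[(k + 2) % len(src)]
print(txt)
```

civgyla

k=1: add src[3]='c' → 'c'
k=4: add src[6]='i' → 'ci'
k=7: add src[1]='v' → 'civ'
k=10: add src[4]='g' → 'civg'
k=13: add src[7]='y' → 'civgy'
k=16: add src[2]='l' → 'civgyl'
k=19: add src[5]='a' → 'civgyla'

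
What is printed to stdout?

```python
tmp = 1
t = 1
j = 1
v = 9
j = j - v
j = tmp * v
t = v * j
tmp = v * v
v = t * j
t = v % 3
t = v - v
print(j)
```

9

j = 1-9 = -8
j = 1*9 = 9
t = 9*9 = 81
tmp = 9*9 = 81
v = 81*9 = 729
t = 729%3 = 0
t = 729-729 = 0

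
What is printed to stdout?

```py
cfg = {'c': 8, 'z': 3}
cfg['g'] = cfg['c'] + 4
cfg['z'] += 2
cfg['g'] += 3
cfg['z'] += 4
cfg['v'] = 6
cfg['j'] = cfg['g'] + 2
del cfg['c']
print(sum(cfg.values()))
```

cfg['g'] = cfg['c']+4 = 12 → {'c': 8, 'z': 3, 'g': 12}
cfg['z'] = 3+2 = 5 → {'c': 8, 'z': 5, 'g': 12}
cfg['g'] = 12+3 = 15 → {'c': 8, 'z': 5, 'g': 15}
cfg['z'] = 5+4 = 9 → {'c': 8, 'z': 9, 'g': 15}
cfg['v'] = 6 → {'c': 8, 'z': 9, 'g': 15, 'v': 6}
cfg['j'] = cfg['g']+2 = 17 → {'c': 8, 'z': 9, 'g': 15, 'v': 6, 'j': 17}
del 'c' → {'z': 9, 'g': 15, 'v': 6, 'j': 17}
sum of values = 47

47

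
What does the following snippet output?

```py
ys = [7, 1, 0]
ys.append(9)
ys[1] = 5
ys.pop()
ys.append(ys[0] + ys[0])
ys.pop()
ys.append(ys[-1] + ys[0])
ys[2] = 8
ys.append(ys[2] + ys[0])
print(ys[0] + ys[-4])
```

12

append 9 → [7, 1, 0, 9]
ys[1] = 5 → [7, 5, 0, 9]
pop() removes 9 → [7, 5, 0]
append ys[0]+ys[0] = 7+7 = 14 → [7, 5, 0, 14]
pop() removes 14 → [7, 5, 0]
append ys[-1]+ys[0] = 0+7 = 7 → [7, 5, 0, 7]
ys[2] = 8 → [7, 5, 8, 7]
append ys[2]+ys[0] = 8+7 = 15 → [7, 5, 8, 7, 15]
ys[0]+ys[-4] = 7+5 = 12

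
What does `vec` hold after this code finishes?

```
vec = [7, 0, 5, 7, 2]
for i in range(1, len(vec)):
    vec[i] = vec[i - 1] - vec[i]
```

i=1: vec[1] = 7-0 = 7 → [7, 7, 5, 7, 2]
i=2: vec[2] = 7-5 = 2 → [7, 7, 2, 7, 2]
i=3: vec[3] = 2-7 = -5 → [7, 7, 2, -5, 2]
i=4: vec[4] = (-5)-2 = -7 → [7, 7, 2, -5, -7]

[7, 7, 2, -5, -7]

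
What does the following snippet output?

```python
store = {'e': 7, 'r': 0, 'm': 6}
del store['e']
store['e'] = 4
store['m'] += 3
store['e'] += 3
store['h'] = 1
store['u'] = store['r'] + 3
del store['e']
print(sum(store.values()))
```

del 'e' → {'r': 0, 'm': 6}
store['e'] = 4 → {'r': 0, 'm': 6, 'e': 4}
store['m'] = 6+3 = 9 → {'r': 0, 'm': 9, 'e': 4}
store['e'] = 4+3 = 7 → {'r': 0, 'm': 9, 'e': 7}
store['h'] = 1 → {'r': 0, 'm': 9, 'e': 7, 'h': 1}
store['u'] = store['r']+3 = 3 → {'r': 0, 'm': 9, 'e': 7, 'h': 1, 'u': 3}
del 'e' → {'r': 0, 'm': 9, 'h': 1, 'u': 3}
sum of values = 13

13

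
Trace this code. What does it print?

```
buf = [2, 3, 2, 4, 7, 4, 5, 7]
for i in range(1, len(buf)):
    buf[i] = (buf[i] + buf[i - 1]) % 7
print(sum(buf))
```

i=1: buf[1] = (3+2)%7 = 5 → [2, 5, 2, 4, 7, 4, 5, 7]
i=2: buf[2] = (2+5)%7 = 0 → [2, 5, 0, 4, 7, 4, 5, 7]
i=3: buf[3] = (4+0)%7 = 4 → [2, 5, 0, 4, 7, 4, 5, 7]
i=4: buf[4] = (7+4)%7 = 4 → [2, 5, 0, 4, 4, 4, 5, 7]
i=5: buf[5] = (4+4)%7 = 1 → [2, 5, 0, 4, 4, 1, 5, 7]
i=6: buf[6] = (5+1)%7 = 6 → [2, 5, 0, 4, 4, 1, 6, 7]
i=7: buf[7] = (7+6)%7 = 6 → [2, 5, 0, 4, 4, 1, 6, 6]
sum = 28

28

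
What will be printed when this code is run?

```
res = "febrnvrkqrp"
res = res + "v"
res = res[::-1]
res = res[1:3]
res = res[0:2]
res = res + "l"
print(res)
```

+ 'v' → 'febrnvrkqrpv'
reverse → 'vprqkrvnrbef'
slice [1:3] → 'pr'
slice [0:2] → 'pr'
+ 'l' → 'prl'

prl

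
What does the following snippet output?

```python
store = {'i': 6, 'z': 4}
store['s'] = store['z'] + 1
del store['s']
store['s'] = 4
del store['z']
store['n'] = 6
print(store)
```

{'i': 6, 's': 4, 'n': 6}

store['s'] = store['z']+1 = 5 → {'i': 6, 'z': 4, 's': 5}
del 's' → {'i': 6, 'z': 4}
store['s'] = 4 → {'i': 6, 'z': 4, 's': 4}
del 'z' → {'i': 6, 's': 4}
store['n'] = 6 → {'i': 6, 's': 4, 'n': 6}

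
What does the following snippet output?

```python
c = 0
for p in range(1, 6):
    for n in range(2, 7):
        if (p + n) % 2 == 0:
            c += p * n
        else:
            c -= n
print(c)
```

92

p=1,n=2: odd sum, c = 0-2 = -2
p=1,n=3: even sum, c = (-2)+3 = 1
p=1,n=4: odd sum, c = 1-4 = -3
p=1,n=5: even sum, c = (-3)+5 = 2
p=1,n=6: odd sum, c = 2-6 = -4
p=2,n=2: even sum, c = (-4)+4 = 0
p=2,n=3: odd sum, c = 0-3 = -3
p=2,n=4: even sum, c = (-3)+8 = 5
p=2,n=5: odd sum, c = 5-5 = 0
p=2,n=6: even sum, c = 0+12 = 12
p=3,n=2: odd sum, c = 12-2 = 10
p=3,n=3: even sum, c = 10+9 = 19
p=3,n=4: odd sum, c = 19-4 = 15
p=3,n=5: even sum, c = 15+15 = 30
p=3,n=6: odd sum, c = 30-6 = 24
p=4,n=2: even sum, c = 24+8 = 32
p=4,n=3: odd sum, c = 32-3 = 29
p=4,n=4: even sum, c = 29+16 = 45
p=4,n=5: odd sum, c = 45-5 = 40
p=4,n=6: even sum, c = 40+24 = 64
p=5,n=2: odd sum, c = 64-2 = 62
p=5,n=3: even sum, c = 62+15 = 77
p=5,n=4: odd sum, c = 77-4 = 73
p=5,n=5: even sum, c = 73+25 = 98
p=5,n=6: odd sum, c = 98-6 = 92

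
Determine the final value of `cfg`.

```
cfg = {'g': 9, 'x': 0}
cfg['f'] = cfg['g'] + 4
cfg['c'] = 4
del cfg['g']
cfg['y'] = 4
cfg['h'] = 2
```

{'x': 0, 'f': 13, 'c': 4, 'y': 4, 'h': 2}

cfg['f'] = cfg['g']+4 = 13 → {'g': 9, 'x': 0, 'f': 13}
cfg['c'] = 4 → {'g': 9, 'x': 0, 'f': 13, 'c': 4}
del 'g' → {'x': 0, 'f': 13, 'c': 4}
cfg['y'] = 4 → {'x': 0, 'f': 13, 'c': 4, 'y': 4}
cfg['h'] = 2 → {'x': 0, 'f': 13, 'c': 4, 'y': 4, 'h': 2}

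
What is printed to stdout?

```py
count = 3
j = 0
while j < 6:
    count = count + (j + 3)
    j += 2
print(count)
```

j=0: count = 3+3 = 6
j=2: count = 6+5 = 11
j=4: count = 11+7 = 18

18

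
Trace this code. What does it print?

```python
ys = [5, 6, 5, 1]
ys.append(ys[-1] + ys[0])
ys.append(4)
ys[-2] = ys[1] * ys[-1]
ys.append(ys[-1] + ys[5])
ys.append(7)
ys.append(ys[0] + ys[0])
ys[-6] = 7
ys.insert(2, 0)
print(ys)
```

[5, 6, 0, 5, 7, 24, 4, 8, 7, 10]

append ys[-1]+ys[0] = 1+5 = 6 → [5, 6, 5, 1, 6]
append 4 → [5, 6, 5, 1, 6, 4]
ys[-2] = ys[1]*ys[-1] = 6*4 = 24 → [5, 6, 5, 1, 24, 4]
append ys[-1]+ys[5] = 4+4 = 8 → [5, 6, 5, 1, 24, 4, 8]
append 7 → [5, 6, 5, 1, 24, 4, 8, 7]
append ys[0]+ys[0] = 5+5 = 10 → [5, 6, 5, 1, 24, 4, 8, 7, 10]
ys[-6] = 7 → [5, 6, 5, 7, 24, 4, 8, 7, 10]
insert 0 at 2 → [5, 6, 0, 5, 7, 24, 4, 8, 7, 10]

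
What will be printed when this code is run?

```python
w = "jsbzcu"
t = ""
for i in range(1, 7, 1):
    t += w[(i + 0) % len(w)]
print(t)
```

i=1: add w[1]='s' → 's'
i=2: add w[2]='b' → 'sb'
i=3: add w[3]='z' → 'sbz'
i=4: add w[4]='c' → 'sbzc'
i=5: add w[5]='u' → 'sbzcu'
i=6: add w[0]='j' → 'sbzcuj'

sbzcuj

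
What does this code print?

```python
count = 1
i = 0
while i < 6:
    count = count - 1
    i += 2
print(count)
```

i=0: count = 1-1 = 0
i=2: count = 0-1 = -1
i=4: count = (-1)-1 = -2

-2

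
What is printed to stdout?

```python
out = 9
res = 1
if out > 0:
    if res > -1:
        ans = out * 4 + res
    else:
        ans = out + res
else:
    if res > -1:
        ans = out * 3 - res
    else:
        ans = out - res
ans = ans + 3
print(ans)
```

out=9, res=1
out > 0 is True; res > -1 is True
→ ans = out * 4 + res = 37
ans = 37+3 = 40

40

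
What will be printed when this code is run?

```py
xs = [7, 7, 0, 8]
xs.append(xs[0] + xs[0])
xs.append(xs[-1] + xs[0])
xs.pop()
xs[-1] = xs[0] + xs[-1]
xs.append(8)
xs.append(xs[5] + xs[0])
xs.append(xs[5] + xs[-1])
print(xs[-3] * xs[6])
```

append xs[0]+xs[0] = 7+7 = 14 → [7, 7, 0, 8, 14]
append xs[-1]+xs[0] = 14+7 = 21 → [7, 7, 0, 8, 14, 21]
pop() removes 21 → [7, 7, 0, 8, 14]
xs[-1] = xs[0]+xs[-1] = 7+14 = 21 → [7, 7, 0, 8, 21]
append 8 → [7, 7, 0, 8, 21, 8]
append xs[5]+xs[0] = 8+7 = 15 → [7, 7, 0, 8, 21, 8, 15]
append xs[5]+xs[-1] = 8+15 = 23 → [7, 7, 0, 8, 21, 8, 15, 23]
xs[-3]*xs[6] = 8*15 = 120

120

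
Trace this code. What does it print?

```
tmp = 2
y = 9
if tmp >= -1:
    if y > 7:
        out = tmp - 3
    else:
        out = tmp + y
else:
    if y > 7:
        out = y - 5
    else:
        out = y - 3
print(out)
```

-1

tmp=2, y=9
tmp >= -1 is True; y > 7 is True
→ out = tmp - 3 = -1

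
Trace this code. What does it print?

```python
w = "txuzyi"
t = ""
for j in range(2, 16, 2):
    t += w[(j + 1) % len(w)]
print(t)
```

zixzixz

j=2: add w[3]='z' → 'z'
j=4: add w[5]='i' → 'zi'
j=6: add w[1]='x' → 'zix'
j=8: add w[3]='z' → 'zixz'
j=10: add w[5]='i' → 'zixzi'
j=12: add w[1]='x' → 'zixzix'
j=14: add w[3]='z' → 'zixzixz'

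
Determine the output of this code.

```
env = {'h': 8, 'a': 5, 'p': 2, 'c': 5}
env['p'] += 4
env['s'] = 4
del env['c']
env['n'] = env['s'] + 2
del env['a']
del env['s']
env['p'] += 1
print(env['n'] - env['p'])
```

-1

env['p'] = 2+4 = 6 → {'h': 8, 'a': 5, 'p': 6, 'c': 5}
env['s'] = 4 → {'h': 8, 'a': 5, 'p': 6, 'c': 5, 's': 4}
del 'c' → {'h': 8, 'a': 5, 'p': 6, 's': 4}
env['n'] = env['s']+2 = 6 → {'h': 8, 'a': 5, 'p': 6, 's': 4, 'n': 6}
del 'a' → {'h': 8, 'p': 6, 's': 4, 'n': 6}
del 's' → {'h': 8, 'p': 6, 'n': 6}
env['p'] = 6+1 = 7 → {'h': 8, 'p': 7, 'n': 6}
env['n']-env['p'] = 6-7 = -1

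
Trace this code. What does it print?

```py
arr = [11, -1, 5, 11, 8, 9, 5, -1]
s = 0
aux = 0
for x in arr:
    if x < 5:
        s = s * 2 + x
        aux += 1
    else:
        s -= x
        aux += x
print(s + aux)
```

-72

x=11: not <5, s = 0-11 = -11; aux=11
x=-1: <5, s = (-11)*2+(-1) = -23; aux=12
x=5: not <5, s = (-23)-5 = -28; aux=17
x=11: not <5, s = (-28)-11 = -39; aux=28
x=8: not <5, s = (-39)-8 = -47; aux=36
x=9: not <5, s = (-47)-9 = -56; aux=45
x=5: not <5, s = (-56)-5 = -61; aux=50
x=-1: <5, s = (-61)*2+(-1) = -123; aux=51
s+aux = (-123)+51 = -72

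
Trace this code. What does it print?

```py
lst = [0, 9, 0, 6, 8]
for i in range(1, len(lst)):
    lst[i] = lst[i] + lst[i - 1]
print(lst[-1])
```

23

i=1: lst[1] = 9+0 = 9 → [0, 9, 0, 6, 8]
i=2: lst[2] = 0+9 = 9 → [0, 9, 9, 6, 8]
i=3: lst[3] = 6+9 = 15 → [0, 9, 9, 15, 8]
i=4: lst[4] = 8+15 = 23 → [0, 9, 9, 15, 23]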